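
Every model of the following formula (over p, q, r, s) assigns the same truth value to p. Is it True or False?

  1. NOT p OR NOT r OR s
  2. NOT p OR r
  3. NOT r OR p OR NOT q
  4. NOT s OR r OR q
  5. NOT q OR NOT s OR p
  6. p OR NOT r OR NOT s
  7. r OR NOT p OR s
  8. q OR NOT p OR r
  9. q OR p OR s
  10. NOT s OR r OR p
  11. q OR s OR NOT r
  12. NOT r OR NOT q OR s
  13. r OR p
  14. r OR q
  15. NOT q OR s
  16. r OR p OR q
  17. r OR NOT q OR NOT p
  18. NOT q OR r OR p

Suppose p = false.
Unit clause (r) forces r = true.
Unit clause (NOT q) forces q = false.
Unit clause (NOT s) forces s = false.
But (s) is also a unit clause — contradiction.
So every satisfying assignment has p = True.

True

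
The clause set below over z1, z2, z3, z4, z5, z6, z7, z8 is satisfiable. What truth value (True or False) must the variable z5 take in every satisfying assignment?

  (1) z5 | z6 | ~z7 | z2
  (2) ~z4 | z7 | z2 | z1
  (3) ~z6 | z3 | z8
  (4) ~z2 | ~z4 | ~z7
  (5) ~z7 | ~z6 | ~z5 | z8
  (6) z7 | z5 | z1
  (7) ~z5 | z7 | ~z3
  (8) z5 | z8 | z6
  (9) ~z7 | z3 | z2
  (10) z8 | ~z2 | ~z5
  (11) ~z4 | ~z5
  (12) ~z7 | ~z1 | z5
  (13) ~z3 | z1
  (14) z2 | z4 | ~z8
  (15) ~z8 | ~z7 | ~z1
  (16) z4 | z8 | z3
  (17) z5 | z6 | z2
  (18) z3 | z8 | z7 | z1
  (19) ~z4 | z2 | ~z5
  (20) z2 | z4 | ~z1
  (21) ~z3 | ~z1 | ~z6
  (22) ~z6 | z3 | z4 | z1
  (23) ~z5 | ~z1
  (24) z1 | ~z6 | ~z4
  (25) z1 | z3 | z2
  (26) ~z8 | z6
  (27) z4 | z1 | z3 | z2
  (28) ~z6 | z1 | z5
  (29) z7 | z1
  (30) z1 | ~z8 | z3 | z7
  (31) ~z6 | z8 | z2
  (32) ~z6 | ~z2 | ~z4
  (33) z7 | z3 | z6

False

Suppose z5 = 1.
(~z4) alone gives z4 = 0.
(~z1) alone gives z1 = 0.
(~z3) alone gives z3 = 0.
(z8) alone gives z8 = 1.
(z2) alone gives z2 = 1.
(~z6) alone gives z6 = 0.
That conflicts with the unit clause (z6).
So every satisfying assignment has z5 = False.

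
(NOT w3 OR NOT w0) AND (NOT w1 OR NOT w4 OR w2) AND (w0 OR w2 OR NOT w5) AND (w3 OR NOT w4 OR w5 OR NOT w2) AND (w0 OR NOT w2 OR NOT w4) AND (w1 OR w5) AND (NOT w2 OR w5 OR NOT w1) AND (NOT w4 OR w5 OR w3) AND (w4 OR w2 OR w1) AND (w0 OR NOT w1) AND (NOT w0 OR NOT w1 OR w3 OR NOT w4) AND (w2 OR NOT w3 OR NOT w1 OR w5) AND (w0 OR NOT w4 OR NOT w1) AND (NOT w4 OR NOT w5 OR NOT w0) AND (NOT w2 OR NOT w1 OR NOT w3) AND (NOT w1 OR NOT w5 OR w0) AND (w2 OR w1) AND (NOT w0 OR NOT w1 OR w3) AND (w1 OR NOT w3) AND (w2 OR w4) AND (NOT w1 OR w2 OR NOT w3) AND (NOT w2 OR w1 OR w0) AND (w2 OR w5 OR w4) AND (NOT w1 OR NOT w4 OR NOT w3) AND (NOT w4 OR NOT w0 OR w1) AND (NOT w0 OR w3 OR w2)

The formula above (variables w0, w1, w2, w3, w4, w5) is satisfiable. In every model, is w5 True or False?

Suppose w5 = false.
(w1) alone gives w1 = true.
(NOT w2) alone gives w2 = false.
(NOT w4) alone gives w4 = false.
Now (w4) is unsatisfied and unit — conflict.
So every satisfying assignment has w5 = True.

True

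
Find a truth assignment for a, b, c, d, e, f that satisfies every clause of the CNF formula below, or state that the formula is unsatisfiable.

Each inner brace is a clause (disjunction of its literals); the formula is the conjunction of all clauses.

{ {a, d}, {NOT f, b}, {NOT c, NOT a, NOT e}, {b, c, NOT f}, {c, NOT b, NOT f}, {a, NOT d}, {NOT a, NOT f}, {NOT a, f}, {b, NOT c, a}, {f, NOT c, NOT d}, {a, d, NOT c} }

Try a = true.
(NOT f) alone gives f = false.
Now (f) is unsatisfied and unit — conflict.
That branch fails; take a = false instead.
(d) alone gives d = true.
Now (NOT d) is unsatisfied and unit — conflict.
Either choice for a ends in contradiction.

UNSATISFIABLE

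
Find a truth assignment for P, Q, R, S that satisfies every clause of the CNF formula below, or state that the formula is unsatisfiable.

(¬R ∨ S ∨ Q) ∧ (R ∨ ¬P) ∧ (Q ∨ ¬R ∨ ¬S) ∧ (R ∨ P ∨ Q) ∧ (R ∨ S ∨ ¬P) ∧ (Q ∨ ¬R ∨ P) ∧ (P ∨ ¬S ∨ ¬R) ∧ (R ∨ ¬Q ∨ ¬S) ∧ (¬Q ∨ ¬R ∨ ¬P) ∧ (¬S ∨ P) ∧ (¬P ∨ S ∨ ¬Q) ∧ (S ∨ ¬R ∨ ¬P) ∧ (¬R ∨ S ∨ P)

Suppose R = False.
The clause (¬P) is unit, so P = False.
The clause (Q) is unit, so Q = True.
The clause (¬S) is unit, so S = False.
All clauses are satisfied.

P ↦ False,  Q ↦ True,  R ↦ False,  S ↦ False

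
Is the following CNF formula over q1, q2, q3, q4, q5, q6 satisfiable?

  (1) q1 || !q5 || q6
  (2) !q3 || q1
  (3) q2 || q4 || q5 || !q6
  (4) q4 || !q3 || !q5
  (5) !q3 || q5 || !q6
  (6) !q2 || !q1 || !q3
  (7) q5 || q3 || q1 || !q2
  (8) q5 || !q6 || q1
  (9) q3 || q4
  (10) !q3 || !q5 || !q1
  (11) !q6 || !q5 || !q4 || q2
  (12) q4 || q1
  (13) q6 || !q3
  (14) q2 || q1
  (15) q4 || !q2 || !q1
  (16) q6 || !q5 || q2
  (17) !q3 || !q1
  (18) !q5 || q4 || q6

Try q3 = false.
From the singleton clause (q4), q4 = true.
Try q2 = true.
Try q5 = false.
From the singleton clause (q1), q1 = true.
Every clause is now satisfied; q6 is unconstrained.
A satisfying assignment: q1=true, q2=true, q3=false, q4=true, q5=false, q6=false.

Yes, satisfiable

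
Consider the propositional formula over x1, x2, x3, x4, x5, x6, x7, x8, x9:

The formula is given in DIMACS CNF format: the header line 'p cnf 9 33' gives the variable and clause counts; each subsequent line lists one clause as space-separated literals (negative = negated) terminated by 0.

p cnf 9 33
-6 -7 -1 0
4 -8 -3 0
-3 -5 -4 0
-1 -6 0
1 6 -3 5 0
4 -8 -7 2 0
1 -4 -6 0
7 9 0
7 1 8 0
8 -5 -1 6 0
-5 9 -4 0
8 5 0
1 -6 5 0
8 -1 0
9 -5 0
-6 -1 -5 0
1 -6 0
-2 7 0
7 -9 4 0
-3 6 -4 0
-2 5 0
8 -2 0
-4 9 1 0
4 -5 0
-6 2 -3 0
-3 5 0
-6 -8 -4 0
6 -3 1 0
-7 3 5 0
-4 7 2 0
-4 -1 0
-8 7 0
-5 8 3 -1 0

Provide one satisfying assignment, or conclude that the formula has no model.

Branch on x1: set x1 = False.
From the singleton clause (¬x6), x6 = False.
From the singleton clause (¬x3), x3 = False.
Branch on x7: set x7 = True.
From the singleton clause (x5), x5 = True.
From the singleton clause (x9), x9 = True.
From the singleton clause (x4), x4 = True.
Branch on x8: set x8 = True.
All clauses hold; x2 can take either value.

x1=False, x2=False, x3=False, x4=True, x5=True, x6=False, x7=True, x8=True, x9=True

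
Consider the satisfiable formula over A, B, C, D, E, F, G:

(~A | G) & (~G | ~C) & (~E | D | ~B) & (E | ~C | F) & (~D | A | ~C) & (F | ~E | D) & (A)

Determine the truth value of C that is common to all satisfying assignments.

Suppose C = 1.
The clause (~G) is unit, so G = 0.
The clause (~A) is unit, so A = 0.
Now (A) is unsatisfied and unit — conflict.
So every satisfying assignment has C = False.

False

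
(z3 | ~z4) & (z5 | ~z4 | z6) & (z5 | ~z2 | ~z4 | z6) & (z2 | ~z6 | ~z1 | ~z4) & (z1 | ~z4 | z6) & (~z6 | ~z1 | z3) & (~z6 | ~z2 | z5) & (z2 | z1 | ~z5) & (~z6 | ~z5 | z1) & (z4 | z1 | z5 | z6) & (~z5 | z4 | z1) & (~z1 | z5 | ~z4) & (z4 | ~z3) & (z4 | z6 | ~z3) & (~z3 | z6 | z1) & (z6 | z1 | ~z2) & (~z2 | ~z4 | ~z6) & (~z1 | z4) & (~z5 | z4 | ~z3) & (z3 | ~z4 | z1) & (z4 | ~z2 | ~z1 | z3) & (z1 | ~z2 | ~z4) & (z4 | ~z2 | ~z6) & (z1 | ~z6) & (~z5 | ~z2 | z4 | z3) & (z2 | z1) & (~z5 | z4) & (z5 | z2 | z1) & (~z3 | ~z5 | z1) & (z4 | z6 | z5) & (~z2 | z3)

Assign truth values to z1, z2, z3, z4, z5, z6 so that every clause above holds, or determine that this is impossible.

Suppose z3 = 1.
Unit clause (z4) forces z4 = 1.
Suppose z5 = 1.
Unit clause (z1) forces z1 = 1.
Suppose z2 = 0.
Unit clause (~z6) forces z6 = 0.
All clauses are satisfied.

z1 ↦ 1, z2 ↦ 0, z3 ↦ 1, z4 ↦ 1, z5 ↦ 1, z6 ↦ 0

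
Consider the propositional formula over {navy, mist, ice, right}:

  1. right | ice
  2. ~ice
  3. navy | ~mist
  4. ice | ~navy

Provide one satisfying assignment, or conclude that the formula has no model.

(~ice) alone gives ice = 0.
(right) alone gives right = 1.
(~navy) alone gives navy = 0.
(~mist) alone gives mist = 0.
Every clause now holds.

navy=0,  mist=0,  ice=0,  right=1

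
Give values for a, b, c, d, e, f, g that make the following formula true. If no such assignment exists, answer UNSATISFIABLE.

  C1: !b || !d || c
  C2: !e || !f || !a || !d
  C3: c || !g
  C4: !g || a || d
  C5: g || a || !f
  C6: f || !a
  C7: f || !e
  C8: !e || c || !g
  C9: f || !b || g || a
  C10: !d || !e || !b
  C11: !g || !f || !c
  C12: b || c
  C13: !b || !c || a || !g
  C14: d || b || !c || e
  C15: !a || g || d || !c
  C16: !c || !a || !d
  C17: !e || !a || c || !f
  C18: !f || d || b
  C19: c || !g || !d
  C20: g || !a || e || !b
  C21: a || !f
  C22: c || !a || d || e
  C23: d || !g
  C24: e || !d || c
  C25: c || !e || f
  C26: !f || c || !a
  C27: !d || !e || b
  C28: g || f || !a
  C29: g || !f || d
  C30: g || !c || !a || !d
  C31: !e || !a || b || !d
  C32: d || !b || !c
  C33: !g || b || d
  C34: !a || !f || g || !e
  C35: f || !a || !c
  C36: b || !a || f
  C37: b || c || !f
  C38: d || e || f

Case c = true:
Case f = false:
From the singleton clause (!a), a = false.
From the singleton clause (!e), e = false.
From the singleton clause (d), d = true.
Case b = false:
No clause remains; g is free.

a=false,  b=false,  c=true,  d=true,  e=false,  f=false,  g=true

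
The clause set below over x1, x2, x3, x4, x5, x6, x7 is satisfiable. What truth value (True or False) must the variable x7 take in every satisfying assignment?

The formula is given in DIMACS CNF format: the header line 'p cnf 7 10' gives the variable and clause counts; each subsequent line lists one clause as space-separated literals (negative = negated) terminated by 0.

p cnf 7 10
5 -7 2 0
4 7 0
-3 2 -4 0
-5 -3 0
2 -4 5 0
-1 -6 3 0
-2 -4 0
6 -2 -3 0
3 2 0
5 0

True

Suppose x7 = False.
(x4) alone gives x4 = True.
(¬x2) alone gives x2 = False.
(¬x3) alone gives x3 = False.
But (x3) is also a unit clause — contradiction.
So every satisfying assignment has x7 = True.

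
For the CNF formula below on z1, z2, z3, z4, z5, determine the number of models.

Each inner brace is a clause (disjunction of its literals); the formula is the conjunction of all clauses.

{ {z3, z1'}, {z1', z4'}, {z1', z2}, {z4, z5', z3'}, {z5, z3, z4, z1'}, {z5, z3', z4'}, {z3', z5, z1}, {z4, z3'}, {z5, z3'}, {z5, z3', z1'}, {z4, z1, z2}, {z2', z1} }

3

There are 2^5 = 32 truth assignments over (z1, z2, z3, z4, z5).
Split on z1. With z1 = 1, the clauses containing z1 are satisfied and z1' drops from the rest; 0 of the 2^4 = 16 assignments to the other variables satisfy what remains.
With z1 = 0, by the same count on the reduced clause set, 3 assignments work.
Total: 0 + 3 = 3.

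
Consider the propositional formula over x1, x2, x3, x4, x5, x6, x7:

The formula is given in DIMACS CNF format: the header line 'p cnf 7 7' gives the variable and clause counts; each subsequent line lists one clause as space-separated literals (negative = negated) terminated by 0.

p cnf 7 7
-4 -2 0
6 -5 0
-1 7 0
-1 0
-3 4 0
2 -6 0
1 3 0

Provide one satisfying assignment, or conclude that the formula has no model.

x1=False, x2=False, x3=True, x4=True, x5=False, x6=False, x7=False

Unit clause (¬x1) forces x1 = False.
Unit clause (x3) forces x3 = True.
Unit clause (x4) forces x4 = True.
Unit clause (¬x2) forces x2 = False.
Unit clause (¬x6) forces x6 = False.
Unit clause (¬x5) forces x5 = False.
Every clause is now satisfied; x7 is unconstrained.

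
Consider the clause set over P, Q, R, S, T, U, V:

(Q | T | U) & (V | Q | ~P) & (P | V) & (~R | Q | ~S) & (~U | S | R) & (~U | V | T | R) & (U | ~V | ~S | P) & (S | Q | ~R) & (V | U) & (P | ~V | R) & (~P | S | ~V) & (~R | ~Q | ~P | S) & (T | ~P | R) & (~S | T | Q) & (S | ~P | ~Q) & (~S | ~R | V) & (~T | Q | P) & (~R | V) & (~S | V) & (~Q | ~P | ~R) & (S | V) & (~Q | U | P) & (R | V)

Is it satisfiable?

Satisfiable

Try P = 1.
Try V = 1.
(S) alone gives S = 1.
Try R = 0.
(T) alone gives T = 1.
All clauses hold; Q, U can take either value.
A satisfying assignment: P ↦ 1, Q ↦ 0, R ↦ 0, S ↦ 1, T ↦ 1, U ↦ 0, V ↦ 1.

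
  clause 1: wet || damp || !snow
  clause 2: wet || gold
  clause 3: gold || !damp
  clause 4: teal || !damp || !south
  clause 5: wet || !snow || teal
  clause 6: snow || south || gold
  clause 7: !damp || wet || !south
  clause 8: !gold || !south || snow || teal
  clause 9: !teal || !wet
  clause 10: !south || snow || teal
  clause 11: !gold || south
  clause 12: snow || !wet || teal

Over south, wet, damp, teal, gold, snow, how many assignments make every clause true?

There are 2^6 = 64 truth assignments over (south, wet, damp, teal, gold, snow).
Split on wet. With wet = true, the clauses containing wet are satisfied and !wet drops from the rest; 3 of the 2^5 = 32 assignments to the other variables satisfy what remains.
With wet = false, by the same count on the reduced clause set, 1 assignment works.
(One model: south=F, wet=T, damp=F, teal=F, gold=F, snow=T.)
Total: 3 + 1 = 4.

4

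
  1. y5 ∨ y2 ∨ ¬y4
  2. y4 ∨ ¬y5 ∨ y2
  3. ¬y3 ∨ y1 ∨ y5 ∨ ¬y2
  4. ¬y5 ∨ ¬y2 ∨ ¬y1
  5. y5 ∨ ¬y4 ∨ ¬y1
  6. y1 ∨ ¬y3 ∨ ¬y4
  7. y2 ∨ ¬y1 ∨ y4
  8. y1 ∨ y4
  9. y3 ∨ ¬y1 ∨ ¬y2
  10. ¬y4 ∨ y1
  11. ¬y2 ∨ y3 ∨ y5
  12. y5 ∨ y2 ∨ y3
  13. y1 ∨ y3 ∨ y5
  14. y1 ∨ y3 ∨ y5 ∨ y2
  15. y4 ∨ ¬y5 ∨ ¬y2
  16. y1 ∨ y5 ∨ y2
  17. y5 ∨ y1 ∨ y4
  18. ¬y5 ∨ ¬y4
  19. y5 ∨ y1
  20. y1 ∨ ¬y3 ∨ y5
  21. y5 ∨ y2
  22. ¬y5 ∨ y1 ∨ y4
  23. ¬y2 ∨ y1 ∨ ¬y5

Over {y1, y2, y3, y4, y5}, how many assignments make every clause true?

1

There are 2^5 = 32 truth assignments over (y1, y2, y3, y4, y5).
Split on y2. With y2 = True, the clauses containing y2 are satisfied and ¬y2 drops from the rest; 1 of the 2^4 = 16 assignments to the other variables satisfy what remains.
With y2 = False, by the same count on the reduced clause set, 0 assignments work.
Total: 1 + 0 = 1.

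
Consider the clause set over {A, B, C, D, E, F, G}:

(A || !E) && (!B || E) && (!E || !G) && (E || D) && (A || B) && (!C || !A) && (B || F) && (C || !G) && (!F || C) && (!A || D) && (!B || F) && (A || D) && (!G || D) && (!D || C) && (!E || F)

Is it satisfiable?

Unsatisfiable

Case A = true:
From the singleton clause (!C), C = false.
From the singleton clause (!G), G = false.
From the singleton clause (!F), F = false.
From the singleton clause (B), B = true.
But (!B) is also a unit clause — contradiction.
So A must be the other value — set A = false.
From the singleton clause (!E), E = false.
From the singleton clause (!B), B = false.
But (B) is also a unit clause — contradiction.
Both values of A lead to a conflict.
No assignment satisfies every clause.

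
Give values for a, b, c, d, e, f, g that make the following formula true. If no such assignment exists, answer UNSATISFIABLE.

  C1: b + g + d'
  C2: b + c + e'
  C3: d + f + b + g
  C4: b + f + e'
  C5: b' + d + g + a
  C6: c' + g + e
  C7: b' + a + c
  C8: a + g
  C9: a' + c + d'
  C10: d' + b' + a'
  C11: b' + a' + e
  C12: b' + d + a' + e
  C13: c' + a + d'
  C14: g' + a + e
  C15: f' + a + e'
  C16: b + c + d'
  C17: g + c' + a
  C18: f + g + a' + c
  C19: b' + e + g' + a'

a=1, b=0, c=1, d=0, e=0, f=1, g=1

Case a = 1:
Case c = 1:
Case g = 1:
Case d = 0:
Case b = 0:
Case f = 1:
No clause remains; e is free.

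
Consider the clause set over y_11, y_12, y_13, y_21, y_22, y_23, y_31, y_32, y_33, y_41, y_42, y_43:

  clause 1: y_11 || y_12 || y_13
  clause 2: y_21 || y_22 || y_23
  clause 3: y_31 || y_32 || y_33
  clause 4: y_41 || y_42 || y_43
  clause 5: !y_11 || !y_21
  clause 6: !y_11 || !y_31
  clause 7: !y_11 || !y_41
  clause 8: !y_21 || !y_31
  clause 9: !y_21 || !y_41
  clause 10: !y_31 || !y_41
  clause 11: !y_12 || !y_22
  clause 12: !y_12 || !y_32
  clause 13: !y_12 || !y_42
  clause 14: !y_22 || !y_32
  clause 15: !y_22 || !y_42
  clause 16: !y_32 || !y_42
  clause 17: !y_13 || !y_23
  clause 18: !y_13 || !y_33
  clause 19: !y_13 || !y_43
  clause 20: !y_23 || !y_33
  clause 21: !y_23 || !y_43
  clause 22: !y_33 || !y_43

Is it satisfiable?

Unsatisfiable

Branch on y_11: set y_11 = false.
Branch on y_12: set y_12 = true.
Unit clause (!y_22) forces y_22 = false.
Unit clause (!y_32) forces y_32 = false.
Unit clause (!y_42) forces y_42 = false.
Branch on y_21: set y_21 = true.
Unit clause (!y_31) forces y_31 = false.
Unit clause (y_33) forces y_33 = true.
Unit clause (!y_41) forces y_41 = false.
Unit clause (y_43) forces y_43 = true.
But (!y_43) is also a unit clause — contradiction.
Backtrack on y_21: now try y_21 = false.
Unit clause (y_23) forces y_23 = true.
Unit clause (!y_13) forces y_13 = false.
Unit clause (!y_33) forces y_33 = false.
Unit clause (y_31) forces y_31 = true.
Unit clause (!y_41) forces y_41 = false.
Unit clause (y_43) forces y_43 = true.
But (!y_43) is also a unit clause — contradiction.
Either choice for y_21 ends in contradiction.
Backtrack on y_12: now try y_12 = false.
Unit clause (y_13) forces y_13 = true.
Unit clause (!y_23) forces y_23 = false.
Unit clause (!y_33) forces y_33 = false.
Unit clause (!y_43) forces y_43 = false.
Branch on y_21: set y_21 = true.
Unit clause (!y_31) forces y_31 = false.
Unit clause (y_32) forces y_32 = true.
Unit clause (!y_41) forces y_41 = false.
Unit clause (y_42) forces y_42 = true.
But (!y_42) is also a unit clause — contradiction.
Backtrack on y_21: now try y_21 = false.
Unit clause (y_22) forces y_22 = true.
Unit clause (!y_32) forces y_32 = false.
Unit clause (y_31) forces y_31 = true.
Unit clause (!y_41) forces y_41 = false.
Unit clause (y_42) forces y_42 = true.
But (!y_42) is also a unit clause — contradiction.
Either choice for y_21 ends in contradiction.
Either choice for y_12 ends in contradiction.
Backtrack on y_11: now try y_11 = true.
Unit clause (!y_21) forces y_21 = false.
Unit clause (!y_31) forces y_31 = false.
Unit clause (!y_41) forces y_41 = false.
Branch on y_22: set y_22 = true.
Unit clause (!y_12) forces y_12 = false.
Unit clause (!y_32) forces y_32 = false.
Unit clause (y_33) forces y_33 = true.
Unit clause (!y_42) forces y_42 = false.
Unit clause (y_43) forces y_43 = true.
But (!y_43) is also a unit clause — contradiction.
Backtrack on y_22: now try y_22 = false.
Unit clause (y_23) forces y_23 = true.
Unit clause (!y_13) forces y_13 = false.
Unit clause (!y_33) forces y_33 = false.
Unit clause (y_32) forces y_32 = true.
Unit clause (!y_12) forces y_12 = false.
Unit clause (!y_42) forces y_42 = false.
Unit clause (y_43) forces y_43 = true.
But (!y_43) is also a unit clause — contradiction.
Either choice for y_22 ends in contradiction.
Either choice for y_11 ends in contradiction.
No assignment satisfies every clause.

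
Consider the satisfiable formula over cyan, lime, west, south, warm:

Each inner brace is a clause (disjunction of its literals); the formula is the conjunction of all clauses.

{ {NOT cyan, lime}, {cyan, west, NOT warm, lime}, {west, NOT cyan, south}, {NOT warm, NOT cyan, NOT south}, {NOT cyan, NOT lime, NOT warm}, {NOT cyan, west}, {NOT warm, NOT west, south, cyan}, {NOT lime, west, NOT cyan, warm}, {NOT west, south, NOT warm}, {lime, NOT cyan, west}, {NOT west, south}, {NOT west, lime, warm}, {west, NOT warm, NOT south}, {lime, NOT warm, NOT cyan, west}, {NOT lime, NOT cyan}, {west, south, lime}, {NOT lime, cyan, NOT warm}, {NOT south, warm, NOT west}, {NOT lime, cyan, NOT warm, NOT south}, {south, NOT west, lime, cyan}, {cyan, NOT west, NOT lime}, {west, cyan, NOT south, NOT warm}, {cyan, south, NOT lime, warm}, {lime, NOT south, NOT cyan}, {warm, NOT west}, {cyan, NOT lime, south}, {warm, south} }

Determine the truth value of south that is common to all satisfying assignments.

Suppose south = false.
From the singleton clause (NOT west), west = false.
From the singleton clause (NOT cyan), cyan = false.
From the singleton clause (lime), lime = true.
Now (NOT lime) is unsatisfied and unit — conflict.
So every satisfying assignment has south = True.

True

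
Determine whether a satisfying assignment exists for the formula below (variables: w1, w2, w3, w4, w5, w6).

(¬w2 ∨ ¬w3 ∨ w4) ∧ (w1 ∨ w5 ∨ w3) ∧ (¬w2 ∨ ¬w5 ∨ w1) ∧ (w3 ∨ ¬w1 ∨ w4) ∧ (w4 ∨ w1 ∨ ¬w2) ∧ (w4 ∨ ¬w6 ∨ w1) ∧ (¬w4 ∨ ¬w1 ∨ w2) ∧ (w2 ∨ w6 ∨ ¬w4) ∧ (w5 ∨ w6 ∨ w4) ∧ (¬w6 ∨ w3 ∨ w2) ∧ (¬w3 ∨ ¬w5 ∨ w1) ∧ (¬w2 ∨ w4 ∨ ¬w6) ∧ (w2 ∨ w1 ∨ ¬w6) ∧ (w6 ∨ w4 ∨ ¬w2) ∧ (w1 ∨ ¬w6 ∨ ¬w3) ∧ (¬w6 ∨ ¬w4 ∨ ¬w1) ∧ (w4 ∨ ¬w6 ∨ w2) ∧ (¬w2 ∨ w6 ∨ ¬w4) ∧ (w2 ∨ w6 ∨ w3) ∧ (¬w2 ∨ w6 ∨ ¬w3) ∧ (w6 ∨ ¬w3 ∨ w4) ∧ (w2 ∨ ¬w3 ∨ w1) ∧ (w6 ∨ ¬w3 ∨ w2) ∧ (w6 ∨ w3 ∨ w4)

No, unsatisfiable

Suppose w2 = False.
Suppose w4 = False.
From the singleton clause (¬w6), w6 = False.
From the singleton clause (w5), w5 = True.
From the singleton clause (w3), w3 = True.
That conflicts with the unit clause (¬w3).
Undo w4 and try w4 = True.
From the singleton clause (¬w1), w1 = False.
From the singleton clause (w6), w6 = True.
That conflicts with the unit clause (¬w6).
Either choice for w4 ends in contradiction.
Undo w2 and try w2 = True.
Suppose w3 = False.
Suppose w1 = True.
From the singleton clause (w4), w4 = True.
From the singleton clause (¬w6), w6 = False.
That conflicts with the unit clause (w6).
Undo w1 and try w1 = False.
From the singleton clause (w5), w5 = True.
That conflicts with the unit clause (¬w5).
Either choice for w1 ends in contradiction.
Undo w3 and try w3 = True.
From the singleton clause (w4), w4 = True.
From the singleton clause (w6), w6 = True.
From the singleton clause (w1), w1 = True.
That conflicts with the unit clause (¬w1).
Either choice for w3 ends in contradiction.
Either choice for w2 ends in contradiction.
No assignment satisfies every clause.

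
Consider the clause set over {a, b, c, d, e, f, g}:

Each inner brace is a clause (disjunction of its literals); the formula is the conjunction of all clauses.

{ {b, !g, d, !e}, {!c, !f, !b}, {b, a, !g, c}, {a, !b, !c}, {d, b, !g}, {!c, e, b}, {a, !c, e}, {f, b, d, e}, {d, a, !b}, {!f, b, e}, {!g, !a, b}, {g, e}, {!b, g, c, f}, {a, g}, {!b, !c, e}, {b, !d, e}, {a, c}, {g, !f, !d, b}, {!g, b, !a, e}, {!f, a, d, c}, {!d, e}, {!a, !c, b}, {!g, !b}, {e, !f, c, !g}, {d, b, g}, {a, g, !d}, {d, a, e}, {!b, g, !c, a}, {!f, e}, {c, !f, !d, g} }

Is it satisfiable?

Yes, satisfiable

Suppose g = true.
(!b) alone gives b = false.
(d) alone gives d = true.
(!a) alone gives a = false.
(c) alone gives c = true.
(e) alone gives e = true.
No clause remains; f is free.
A satisfying assignment: a: false; b: false; c: true; d: true; e: true; f: true; g: true.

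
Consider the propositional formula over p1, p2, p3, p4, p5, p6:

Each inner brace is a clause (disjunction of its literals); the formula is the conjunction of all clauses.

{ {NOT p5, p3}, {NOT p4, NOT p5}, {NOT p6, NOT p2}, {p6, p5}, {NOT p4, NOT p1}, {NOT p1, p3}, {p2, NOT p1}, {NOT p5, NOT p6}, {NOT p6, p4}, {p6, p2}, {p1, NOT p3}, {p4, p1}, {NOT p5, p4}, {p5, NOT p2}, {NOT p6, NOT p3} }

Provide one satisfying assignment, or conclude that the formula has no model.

Try p5 = false.
The clause (p6) is unit, so p6 = true.
The clause (NOT p2) is unit, so p2 = false.
The clause (NOT p1) is unit, so p1 = false.
The clause (p4) is unit, so p4 = true.
The clause (NOT p3) is unit, so p3 = false.
This assignment satisfies each clause.

p1 ↦ false; p2 ↦ false; p3 ↦ false; p4 ↦ true; p5 ↦ false; p6 ↦ true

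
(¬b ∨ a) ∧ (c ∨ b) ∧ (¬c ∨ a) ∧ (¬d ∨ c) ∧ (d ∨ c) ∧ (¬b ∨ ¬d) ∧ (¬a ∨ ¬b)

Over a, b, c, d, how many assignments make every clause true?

2

There are 2^4 = 16 truth assignments over (a, b, c, d).
Check each against the 7 clauses (columns in the order a, b, c, d):
  F F F F  ✗ fails (c ∨ b)
  F F F T  ✗ fails (c ∨ b)
  F F T F  ✗ fails (¬c ∨ a)
  F F T T  ✗ fails (¬c ∨ a)
  F T F F  ✗ fails (¬b ∨ a)
  F T F T  ✗ fails (¬b ∨ a)
  F T T F  ✗ fails (¬b ∨ a)
  F T T T  ✗ fails (¬b ∨ a)
  T F F F  ✗ fails (c ∨ b)
  T F F T  ✗ fails (c ∨ b)
  T F T F  ✓ satisfies all
  T F T T  ✓ satisfies all
  T T F F  ✗ fails (d ∨ c)
  T T F T  ✗ fails (¬d ∨ c)
  T T T F  ✗ fails (¬a ∨ ¬b)
  T T T T  ✗ fails (¬b ∨ ¬d)
2 of the 16 rows are models.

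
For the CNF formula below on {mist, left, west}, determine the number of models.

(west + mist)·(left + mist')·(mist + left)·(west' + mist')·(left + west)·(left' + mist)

There are 2^3 = 8 truth assignments over (mist, left, west).
Split on left. With left = 1, the clauses containing left are satisfied and left' drops from the rest; 1 of the 2^2 = 4 assignments to the other variables satisfy what remains.
With left = 0, by the same count on the reduced clause set, 0 assignments work.
(One model: mist=T, left=T, west=F.)
Total: 1 + 0 = 1.

1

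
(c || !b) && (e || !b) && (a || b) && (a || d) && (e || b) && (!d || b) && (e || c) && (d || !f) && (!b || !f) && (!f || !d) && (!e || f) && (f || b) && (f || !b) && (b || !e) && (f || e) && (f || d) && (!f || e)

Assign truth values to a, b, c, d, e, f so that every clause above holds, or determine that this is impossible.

Try c = true.
Try e = true.
Unit clause (f) forces f = true.
Unit clause (d) forces d = true.
Now (!d) is unsatisfied and unit — conflict.
Undo e and try e = false.
Unit clause (!b) forces b = false.
Now (b) is unsatisfied and unit — conflict.
Neither e = true nor e = false works.
Undo c and try c = false.
Unit clause (!b) forces b = false.
Unit clause (a) forces a = true.
Unit clause (e) forces e = true.
Now (!e) is unsatisfied and unit — conflict.
Neither c = true nor c = false works.

UNSATISFIABLE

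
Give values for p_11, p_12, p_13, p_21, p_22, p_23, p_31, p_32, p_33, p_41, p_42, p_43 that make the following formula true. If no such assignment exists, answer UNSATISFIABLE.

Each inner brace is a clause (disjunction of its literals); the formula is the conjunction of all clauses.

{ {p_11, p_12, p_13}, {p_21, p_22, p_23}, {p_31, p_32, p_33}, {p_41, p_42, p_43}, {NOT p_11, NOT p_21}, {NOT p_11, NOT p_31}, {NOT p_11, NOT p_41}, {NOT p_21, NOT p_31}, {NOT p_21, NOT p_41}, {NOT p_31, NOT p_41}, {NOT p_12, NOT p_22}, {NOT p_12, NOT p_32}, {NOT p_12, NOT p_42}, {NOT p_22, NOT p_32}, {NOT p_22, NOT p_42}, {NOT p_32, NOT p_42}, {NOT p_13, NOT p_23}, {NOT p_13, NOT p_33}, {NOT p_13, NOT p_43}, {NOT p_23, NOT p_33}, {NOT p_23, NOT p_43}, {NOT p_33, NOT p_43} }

Branch on p_11: set p_11 = false.
Branch on p_12: set p_12 = true.
Unit clause (NOT p_22) forces p_22 = false.
Unit clause (NOT p_32) forces p_32 = false.
Unit clause (NOT p_42) forces p_42 = false.
Branch on p_21: set p_21 = true.
Unit clause (NOT p_31) forces p_31 = false.
Unit clause (p_33) forces p_33 = true.
Unit clause (NOT p_41) forces p_41 = false.
Unit clause (p_43) forces p_43 = true.
But (NOT p_43) is also a unit clause — contradiction.
Backtrack on p_21: now try p_21 = false.
Unit clause (p_23) forces p_23 = true.
Unit clause (NOT p_13) forces p_13 = false.
Unit clause (NOT p_33) forces p_33 = false.
Unit clause (p_31) forces p_31 = true.
Unit clause (NOT p_41) forces p_41 = false.
Unit clause (p_43) forces p_43 = true.
But (NOT p_43) is also a unit clause — contradiction.
Neither p_21 = true nor p_21 = false works.
Backtrack on p_12: now try p_12 = false.
Unit clause (p_13) forces p_13 = true.
Unit clause (NOT p_23) forces p_23 = false.
Unit clause (NOT p_33) forces p_33 = false.
Unit clause (NOT p_43) forces p_43 = false.
Branch on p_21: set p_21 = true.
Unit clause (NOT p_31) forces p_31 = false.
Unit clause (p_32) forces p_32 = true.
Unit clause (NOT p_41) forces p_41 = false.
Unit clause (p_42) forces p_42 = true.
But (NOT p_42) is also a unit clause — contradiction.
Backtrack on p_21: now try p_21 = false.
Unit clause (p_22) forces p_22 = true.
Unit clause (NOT p_32) forces p_32 = false.
Unit clause (p_31) forces p_31 = true.
Unit clause (NOT p_41) forces p_41 = false.
Unit clause (p_42) forces p_42 = true.
But (NOT p_42) is also a unit clause — contradiction.
Neither p_21 = true nor p_21 = false works.
Neither p_12 = true nor p_12 = false works.
Backtrack on p_11: now try p_11 = true.
Unit clause (NOT p_21) forces p_21 = false.
Unit clause (NOT p_31) forces p_31 = false.
Unit clause (NOT p_41) forces p_41 = false.
Branch on p_22: set p_22 = true.
Unit clause (NOT p_12) forces p_12 = false.
Unit clause (NOT p_32) forces p_32 = false.
Unit clause (p_33) forces p_33 = true.
Unit clause (NOT p_42) forces p_42 = false.
Unit clause (p_43) forces p_43 = true.
But (NOT p_43) is also a unit clause — contradiction.
Backtrack on p_22: now try p_22 = false.
Unit clause (p_23) forces p_23 = true.
Unit clause (NOT p_13) forces p_13 = false.
Unit clause (NOT p_33) forces p_33 = false.
Unit clause (p_32) forces p_32 = true.
Unit clause (NOT p_12) forces p_12 = false.
Unit clause (NOT p_42) forces p_42 = false.
Unit clause (p_43) forces p_43 = true.
But (NOT p_43) is also a unit clause — contradiction.
Neither p_22 = true nor p_22 = false works.
Neither p_11 = true nor p_11 = false works.

UNSATISFIABLE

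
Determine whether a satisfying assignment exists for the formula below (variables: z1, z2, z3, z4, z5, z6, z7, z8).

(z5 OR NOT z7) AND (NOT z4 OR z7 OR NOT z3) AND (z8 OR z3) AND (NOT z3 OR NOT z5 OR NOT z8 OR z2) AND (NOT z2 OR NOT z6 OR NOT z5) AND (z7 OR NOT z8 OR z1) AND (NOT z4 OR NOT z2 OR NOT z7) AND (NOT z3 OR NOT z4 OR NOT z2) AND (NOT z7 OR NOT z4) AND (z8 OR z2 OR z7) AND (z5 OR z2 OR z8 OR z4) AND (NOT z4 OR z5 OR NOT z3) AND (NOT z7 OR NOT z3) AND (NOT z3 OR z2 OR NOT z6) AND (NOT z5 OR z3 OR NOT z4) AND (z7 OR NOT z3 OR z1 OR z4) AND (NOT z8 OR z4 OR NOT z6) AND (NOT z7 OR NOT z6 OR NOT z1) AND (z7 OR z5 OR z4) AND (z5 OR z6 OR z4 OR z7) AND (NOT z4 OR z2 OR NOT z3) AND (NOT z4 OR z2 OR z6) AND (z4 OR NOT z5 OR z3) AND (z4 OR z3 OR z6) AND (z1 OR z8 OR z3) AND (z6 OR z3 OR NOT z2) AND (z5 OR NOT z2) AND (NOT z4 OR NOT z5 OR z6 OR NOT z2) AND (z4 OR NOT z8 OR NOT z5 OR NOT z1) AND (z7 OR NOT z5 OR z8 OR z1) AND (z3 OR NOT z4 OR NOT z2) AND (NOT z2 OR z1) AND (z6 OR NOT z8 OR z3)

Case z5 = false:
The clause (NOT z7) is unit, so z7 = false.
The clause (z4) is unit, so z4 = true.
The clause (NOT z3) is unit, so z3 = false.
The clause (z8) is unit, so z8 = true.
The clause (z1) is unit, so z1 = true.
The clause (NOT z2) is unit, so z2 = false.
The clause (z6) is unit, so z6 = true.
All clauses are satisfied.
A satisfying assignment: z1: true,  z2: false,  z3: false,  z4: true,  z5: false,  z6: true,  z7: false,  z8: true.

Yes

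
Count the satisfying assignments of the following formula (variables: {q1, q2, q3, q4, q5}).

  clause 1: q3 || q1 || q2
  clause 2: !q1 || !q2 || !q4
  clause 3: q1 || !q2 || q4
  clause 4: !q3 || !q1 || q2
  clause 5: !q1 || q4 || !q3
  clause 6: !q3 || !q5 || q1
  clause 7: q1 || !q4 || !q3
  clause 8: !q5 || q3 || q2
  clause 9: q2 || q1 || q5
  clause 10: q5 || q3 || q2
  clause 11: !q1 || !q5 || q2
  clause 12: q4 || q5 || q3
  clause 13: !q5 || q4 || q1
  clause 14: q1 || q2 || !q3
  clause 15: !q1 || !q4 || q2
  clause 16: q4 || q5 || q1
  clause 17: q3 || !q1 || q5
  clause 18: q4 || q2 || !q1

There are 2^5 = 32 truth assignments over (q1, q2, q3, q4, q5).
Split on q5. With q5 = true, the clauses containing q5 are satisfied and !q5 drops from the rest; 2 of the 2^4 = 16 assignments to the other variables satisfy what remains.
With q5 = false, by the same count on the reduced clause set, 1 assignment works.
Total: 2 + 1 = 3.

3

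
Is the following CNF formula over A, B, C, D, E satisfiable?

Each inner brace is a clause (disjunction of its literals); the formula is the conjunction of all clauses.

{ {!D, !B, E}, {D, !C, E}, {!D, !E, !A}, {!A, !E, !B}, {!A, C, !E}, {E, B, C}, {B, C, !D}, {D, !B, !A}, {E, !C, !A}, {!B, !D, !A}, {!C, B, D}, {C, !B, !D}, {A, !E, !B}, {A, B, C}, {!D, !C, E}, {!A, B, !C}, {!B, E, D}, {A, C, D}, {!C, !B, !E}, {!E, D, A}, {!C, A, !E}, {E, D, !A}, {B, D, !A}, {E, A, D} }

Suppose D = false.
Suppose C = false.
Unit clause (A) forces A = true.
Unit clause (!E) forces E = false.
But (E) is also a unit clause — contradiction.
Undo C and try C = true.
Unit clause (E) forces E = true.
Unit clause (B) forces B = true.
But (!B) is also a unit clause — contradiction.
Either choice for C ends in contradiction.
Undo D and try D = true.
Suppose B = false.
Unit clause (C) forces C = true.
Unit clause (E) forces E = true.
Unit clause (!A) forces A = false.
But (A) is also a unit clause — contradiction.
Undo B and try B = true.
Unit clause (E) forces E = true.
Unit clause (!A) forces A = false.
But (A) is also a unit clause — contradiction.
Either choice for B ends in contradiction.
Either choice for D ends in contradiction.
No assignment satisfies every clause.

Unsatisfiable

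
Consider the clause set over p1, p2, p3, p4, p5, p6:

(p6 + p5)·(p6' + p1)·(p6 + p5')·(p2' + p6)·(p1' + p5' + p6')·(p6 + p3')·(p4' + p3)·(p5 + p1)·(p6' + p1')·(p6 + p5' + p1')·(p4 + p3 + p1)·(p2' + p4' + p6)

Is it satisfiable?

No, unsatisfiable

Case p6 = 1:
The clause (p1) is unit, so p1 = 1.
But (p1') is also a unit clause — contradiction.
So p6 must be the other value — set p6 = 0.
The clause (p5) is unit, so p5 = 1.
But (p5') is also a unit clause — contradiction.
Neither p6 = 1 nor p6 = 0 works.
No assignment satisfies every clause.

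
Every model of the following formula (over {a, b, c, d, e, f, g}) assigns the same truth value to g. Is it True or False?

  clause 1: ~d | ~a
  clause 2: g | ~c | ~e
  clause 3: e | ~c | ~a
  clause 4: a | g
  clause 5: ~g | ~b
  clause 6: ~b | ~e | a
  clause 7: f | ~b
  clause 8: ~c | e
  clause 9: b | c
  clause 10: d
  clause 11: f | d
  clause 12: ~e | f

True

Suppose g = 0.
(a) alone gives a = 1.
(~d) alone gives d = 0.
That conflicts with the unit clause (d).
So every satisfying assignment has g = True.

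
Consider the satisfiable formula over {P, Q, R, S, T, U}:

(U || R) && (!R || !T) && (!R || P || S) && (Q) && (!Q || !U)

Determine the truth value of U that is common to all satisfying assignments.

False

Suppose U = true.
From the singleton clause (Q), Q = true.
Now (!Q) is unsatisfied and unit — conflict.
So every satisfying assignment has U = False.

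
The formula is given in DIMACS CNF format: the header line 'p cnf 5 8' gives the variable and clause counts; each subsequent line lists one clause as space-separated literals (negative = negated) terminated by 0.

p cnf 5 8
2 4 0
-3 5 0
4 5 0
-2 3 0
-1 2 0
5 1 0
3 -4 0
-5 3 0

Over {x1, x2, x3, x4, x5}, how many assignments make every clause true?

5

There are 2^5 = 32 truth assignments over (x1, x2, x3, x4, x5).
Split on x4. With x4 = True, the clauses containing x4 are satisfied and ¬x4 drops from the rest; 3 of the 2^4 = 16 assignments to the other variables satisfy what remains.
With x4 = False, by the same count on the reduced clause set, 2 assignments work.
(One model: x1=F, x2=F, x3=T, x4=T, x5=T.)
Total: 3 + 2 = 5.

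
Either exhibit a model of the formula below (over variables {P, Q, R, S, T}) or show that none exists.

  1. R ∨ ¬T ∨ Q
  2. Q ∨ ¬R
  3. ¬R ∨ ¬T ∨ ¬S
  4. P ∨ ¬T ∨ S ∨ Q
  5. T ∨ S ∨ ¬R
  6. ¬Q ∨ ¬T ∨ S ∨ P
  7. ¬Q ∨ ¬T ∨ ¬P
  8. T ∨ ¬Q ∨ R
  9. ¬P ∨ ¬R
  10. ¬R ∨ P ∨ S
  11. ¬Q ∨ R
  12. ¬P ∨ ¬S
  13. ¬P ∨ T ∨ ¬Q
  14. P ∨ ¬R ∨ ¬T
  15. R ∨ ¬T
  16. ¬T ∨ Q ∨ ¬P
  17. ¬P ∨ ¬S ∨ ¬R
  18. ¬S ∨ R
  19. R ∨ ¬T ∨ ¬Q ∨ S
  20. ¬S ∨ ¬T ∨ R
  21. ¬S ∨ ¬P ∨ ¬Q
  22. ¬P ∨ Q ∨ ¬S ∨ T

Try Q = True.
(R) alone gives R = True.
(¬P) alone gives P = False.
(S) alone gives S = True.
(¬T) alone gives T = False.
Every clause now holds.

P: False, Q: True, R: True, S: True, T: False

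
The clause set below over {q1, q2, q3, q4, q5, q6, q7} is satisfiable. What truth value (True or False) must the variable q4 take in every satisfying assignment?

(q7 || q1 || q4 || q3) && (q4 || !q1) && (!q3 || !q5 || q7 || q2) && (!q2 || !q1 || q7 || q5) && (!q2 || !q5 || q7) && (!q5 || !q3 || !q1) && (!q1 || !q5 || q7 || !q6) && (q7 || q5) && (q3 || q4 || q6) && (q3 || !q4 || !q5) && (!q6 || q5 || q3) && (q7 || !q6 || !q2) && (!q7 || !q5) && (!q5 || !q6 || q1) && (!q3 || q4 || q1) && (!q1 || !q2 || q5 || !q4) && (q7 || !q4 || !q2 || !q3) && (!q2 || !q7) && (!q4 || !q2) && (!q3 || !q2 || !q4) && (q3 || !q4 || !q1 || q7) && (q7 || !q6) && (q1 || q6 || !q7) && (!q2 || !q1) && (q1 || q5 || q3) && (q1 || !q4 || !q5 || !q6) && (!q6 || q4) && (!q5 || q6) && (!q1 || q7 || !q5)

Suppose q4 = false.
The clause (!q1) is unit, so q1 = false.
The clause (!q3) is unit, so q3 = false.
The clause (q7) is unit, so q7 = true.
The clause (q6) is unit, so q6 = true.
That conflicts with the unit clause (!q6).
So every satisfying assignment has q4 = True.

True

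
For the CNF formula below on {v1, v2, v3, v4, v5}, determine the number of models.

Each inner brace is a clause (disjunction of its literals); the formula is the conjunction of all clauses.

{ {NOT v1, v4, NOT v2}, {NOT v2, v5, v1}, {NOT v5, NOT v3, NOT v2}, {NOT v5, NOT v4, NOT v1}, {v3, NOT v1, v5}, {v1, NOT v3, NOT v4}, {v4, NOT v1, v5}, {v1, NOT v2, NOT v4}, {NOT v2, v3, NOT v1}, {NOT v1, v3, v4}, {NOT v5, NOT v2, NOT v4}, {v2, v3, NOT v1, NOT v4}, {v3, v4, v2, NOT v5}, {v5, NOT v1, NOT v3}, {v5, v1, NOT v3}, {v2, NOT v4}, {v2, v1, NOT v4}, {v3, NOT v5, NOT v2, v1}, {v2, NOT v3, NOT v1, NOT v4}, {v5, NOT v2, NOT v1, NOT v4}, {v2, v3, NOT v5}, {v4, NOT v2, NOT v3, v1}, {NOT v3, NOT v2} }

3

There are 2^5 = 32 truth assignments over (v1, v2, v3, v4, v5).
Split on v2. With v2 = true, the clauses containing v2 are satisfied and NOT v2 drops from the rest; 0 of the 2^4 = 16 assignments to the other variables satisfy what remains.
With v2 = false, by the same count on the reduced clause set, 3 assignments work.
(One model: v1=F, v2=F, v3=F, v4=F, v5=F.)
Total: 0 + 3 = 3.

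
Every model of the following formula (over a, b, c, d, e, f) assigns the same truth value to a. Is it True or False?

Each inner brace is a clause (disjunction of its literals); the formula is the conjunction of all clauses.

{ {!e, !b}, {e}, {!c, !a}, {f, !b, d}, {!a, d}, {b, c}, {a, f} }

Suppose a = true.
The clause (e) is unit, so e = true.
The clause (!b) is unit, so b = false.
The clause (!c) is unit, so c = false.
But (c) is also a unit clause — contradiction.
So every satisfying assignment has a = False.

False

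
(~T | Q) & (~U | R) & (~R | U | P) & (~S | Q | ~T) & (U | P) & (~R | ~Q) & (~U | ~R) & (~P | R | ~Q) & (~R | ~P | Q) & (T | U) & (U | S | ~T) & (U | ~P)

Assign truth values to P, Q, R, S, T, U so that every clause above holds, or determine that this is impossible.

UNSATISFIABLE

Branch on T: set T = 0.
Unit clause (U) forces U = 1.
Unit clause (R) forces R = 1.
But (~R) is also a unit clause — contradiction.
That branch fails; take T = 1 instead.
Unit clause (Q) forces Q = 1.
Unit clause (~R) forces R = 0.
Unit clause (~U) forces U = 0.
Unit clause (P) forces P = 1.
But (~P) is also a unit clause — contradiction.
Neither T = 1 nor T = 0 works.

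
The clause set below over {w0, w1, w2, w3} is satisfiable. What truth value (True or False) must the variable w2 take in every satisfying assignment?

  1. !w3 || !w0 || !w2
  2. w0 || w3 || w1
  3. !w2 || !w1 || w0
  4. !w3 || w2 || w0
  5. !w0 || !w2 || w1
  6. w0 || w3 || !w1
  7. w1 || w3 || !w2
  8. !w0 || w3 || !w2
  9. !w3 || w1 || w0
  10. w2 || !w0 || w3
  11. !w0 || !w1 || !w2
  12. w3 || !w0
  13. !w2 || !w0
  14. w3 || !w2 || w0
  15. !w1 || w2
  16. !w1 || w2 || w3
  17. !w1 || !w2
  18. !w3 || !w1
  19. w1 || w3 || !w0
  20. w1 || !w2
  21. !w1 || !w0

False

Suppose w2 = true.
The clause (!w0) is unit, so w0 = false.
The clause (!w1) is unit, so w1 = false.
That conflicts with the unit clause (w1).
So every satisfying assignment has w2 = False.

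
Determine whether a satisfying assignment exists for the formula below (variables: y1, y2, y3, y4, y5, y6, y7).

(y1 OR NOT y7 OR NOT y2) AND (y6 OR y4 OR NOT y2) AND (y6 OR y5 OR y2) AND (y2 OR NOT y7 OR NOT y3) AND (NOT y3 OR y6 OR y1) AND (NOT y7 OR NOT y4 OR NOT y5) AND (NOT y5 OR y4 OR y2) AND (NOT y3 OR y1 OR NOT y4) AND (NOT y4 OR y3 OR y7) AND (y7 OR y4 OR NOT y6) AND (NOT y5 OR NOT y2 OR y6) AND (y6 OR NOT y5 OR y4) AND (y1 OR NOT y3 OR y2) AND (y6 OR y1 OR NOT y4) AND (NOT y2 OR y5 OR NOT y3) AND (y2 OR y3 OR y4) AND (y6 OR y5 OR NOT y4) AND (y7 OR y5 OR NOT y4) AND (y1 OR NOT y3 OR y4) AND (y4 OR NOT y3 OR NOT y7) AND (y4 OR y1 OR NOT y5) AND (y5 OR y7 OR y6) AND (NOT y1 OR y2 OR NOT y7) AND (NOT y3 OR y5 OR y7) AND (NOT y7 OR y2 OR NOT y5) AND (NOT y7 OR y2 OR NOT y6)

Try y1 = true.
Try y2 = true.
Try y6 = true.
Try y7 = false.
From the singleton clause (y4), y4 = true.
From the singleton clause (y3), y3 = true.
From the singleton clause (y5), y5 = true.
All clauses are satisfied.
A satisfying assignment: y1 ↦ true, y2 ↦ true, y3 ↦ true, y4 ↦ true, y5 ↦ true, y6 ↦ true, y7 ↦ false.

Yes, satisfiable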